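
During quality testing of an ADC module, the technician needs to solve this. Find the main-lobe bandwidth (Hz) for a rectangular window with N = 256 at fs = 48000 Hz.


Main lobe width for a rectangular window:
Width = 2 * fs / N
      = 2 * 48000 / 256
      = 96000 / 256
      = 375.0 Hz

375.0 Hz


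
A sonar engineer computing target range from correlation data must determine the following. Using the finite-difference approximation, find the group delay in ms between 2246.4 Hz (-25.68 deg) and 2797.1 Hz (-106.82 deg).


Group delay from phase difference:
tau = -d(phi)/d(omega)
d(phi) = -81.14 deg = -1.41616 rad
d(omega) = 2*pi*(2797.1 - 2246.4) = 3460.1501 rad/s
tau = -(-1.41616) / 3460.1501
    = 0.4093 ms

0.4093 ms


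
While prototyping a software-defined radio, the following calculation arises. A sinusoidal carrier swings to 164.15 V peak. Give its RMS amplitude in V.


RMS voltage for a sinusoidal waveform:
V_rms = V_peak / sqrt(2)
      = 164.15 / 1.414214
      = 116.072 V

116.072 V


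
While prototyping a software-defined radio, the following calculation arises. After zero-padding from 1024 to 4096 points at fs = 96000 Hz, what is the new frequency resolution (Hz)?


Frequency resolution after zero-padding:
N_padded = 1024 * 4 = 4096
df = fs / N_padded
   = 96000 / 4096
   = 23.4375 Hz

23.4375 Hz


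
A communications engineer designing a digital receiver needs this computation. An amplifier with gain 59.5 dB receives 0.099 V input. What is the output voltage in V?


Output voltage from dB gain:
V_out = V_in * 10^(gain_dB / 20)
      = 0.099 * 10^(59.5 / 20)
      = 0.099 * 944.060876
      = 93.462 V

93.462 V


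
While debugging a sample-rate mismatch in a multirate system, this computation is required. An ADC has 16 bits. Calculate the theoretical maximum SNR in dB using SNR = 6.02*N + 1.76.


Theoretical SNR for a full-scale sinusoid:
SNR = 6.02 * N + 1.76
    = 6.02 * 16 + 1.76
    = 96.32 + 1.76
    = 98.08 dB

98.08 dB


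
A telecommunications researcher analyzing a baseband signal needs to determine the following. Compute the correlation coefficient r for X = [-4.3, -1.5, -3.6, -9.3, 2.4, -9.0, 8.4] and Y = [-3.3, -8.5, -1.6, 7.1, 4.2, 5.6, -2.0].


Pearson correlation coefficient (population):
r = cov(X,Y) / (std(X) * std(Y))
Mean X = -2.4143, Mean Y = 0.2143
Cov(X,Y) = -12.404082
Std(X) = 5.815111, Std(Y) = 5.193245
r = -0.4107

-0.4107


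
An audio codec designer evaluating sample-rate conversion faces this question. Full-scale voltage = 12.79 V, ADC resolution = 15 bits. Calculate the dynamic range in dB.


Dynamic range from full-scale to LSB:
V_min = V_max / 2^bits = 12.79 / 2^15
DR = 20 * log10(V_max / V_min)
   = 20 * log10(2^15)
   = 20 * 15 * log10(2)
   = 90.31 dB

90.31 dB


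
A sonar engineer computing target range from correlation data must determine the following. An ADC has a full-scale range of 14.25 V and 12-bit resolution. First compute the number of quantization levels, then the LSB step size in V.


Step 1 — number of quantization levels:
L = 2^N = 2^12 = 4096

Step 2 — LSB step size:
delta = Vfs / L
      = 14.25 / 4096
      = 0.003479 V

Levels = 4096; step size = 0.003479 V


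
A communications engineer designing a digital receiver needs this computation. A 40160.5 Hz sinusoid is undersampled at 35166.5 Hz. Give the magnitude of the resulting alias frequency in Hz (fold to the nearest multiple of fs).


Compute the nearest integer multiple of fs to the signal:
n = round(40160.5 / 35166.5) = 1
f_alias = |40160.5 - 1 * 35166.5|
        = |40160.5 - 35166.5|
        = 4994.0 Hz

4994.0


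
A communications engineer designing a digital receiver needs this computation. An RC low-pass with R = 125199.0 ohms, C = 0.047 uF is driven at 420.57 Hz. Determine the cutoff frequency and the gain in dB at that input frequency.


Step 1 — cutoff frequency:
fc = 1 / (2*pi*R*C)
C = 0.047 uF = 4.7e-08 F
fc = 1 / (2*pi*125199.0*4.7e-08)
   = 27.0471 Hz

Step 2 — magnitude at f = 420.57 Hz:
|H(f)| = 1 / sqrt(1 + (f/fc)^2)
f/fc = 420.57 / 27.0471 = 15.549541
|H| = 1 / sqrt(1 + 241.788225) = 0.064178
|H|_dB = 20*log10(0.064178) = -23.85 dB

fc = 27.0471 Hz; |H(420.57 Hz)| = -23.85 dB


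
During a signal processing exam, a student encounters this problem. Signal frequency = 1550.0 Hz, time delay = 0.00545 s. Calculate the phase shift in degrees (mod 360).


Phase shift from frequency and time delay:
phi = 360 * f * t_delay
    = 360 * 1550.0 * 0.00545
    = 3041.1 degrees
    mod 360 = 161.1 degrees

161.1 degrees


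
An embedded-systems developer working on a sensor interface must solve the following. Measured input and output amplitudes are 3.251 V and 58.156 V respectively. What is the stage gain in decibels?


Voltage gain in dB:
G = 20 * log10(Vout / Vin)
  = 20 * log10(58.156 / 3.251)
  = 20 * log10(17.88865)
  = 20 * 1.252578
  = 25.05 dB

25.05 dB


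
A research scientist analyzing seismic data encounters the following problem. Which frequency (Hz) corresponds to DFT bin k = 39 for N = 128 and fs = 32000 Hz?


Frequency of DFT bin k:
f_k = k * fs / N
    = 39 * 32000 / 128
    = 1248000 / 128
    = 9750.0 Hz

9750.0 Hz


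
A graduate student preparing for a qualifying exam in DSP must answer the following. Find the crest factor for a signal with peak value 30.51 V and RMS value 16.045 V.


Crest factor is the ratio of peak to RMS:
CF = V_peak / V_rms
   = 30.51 / 16.045
   = 1.9015

1.9015


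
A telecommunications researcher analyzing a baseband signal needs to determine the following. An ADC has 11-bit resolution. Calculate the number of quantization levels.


Number of quantization levels = 2^N
= 2^11
= 2048

2048


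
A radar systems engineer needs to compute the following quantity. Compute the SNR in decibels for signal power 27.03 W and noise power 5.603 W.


SNR in decibels:
SNR = 10 * log10(Ps / Pn)
    = 10 * log10(27.03 / 5.603)
    = 10 * log10(4.8242)
    = 10 * 0.6834
    = 6.83 dB

6.83 dB


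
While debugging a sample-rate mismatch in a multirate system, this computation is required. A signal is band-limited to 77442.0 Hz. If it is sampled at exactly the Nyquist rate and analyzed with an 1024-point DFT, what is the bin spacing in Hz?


Step 1 — Nyquist sampling rate:
fs = 2 * fmax = 2 * 77442.0 = 154884.0 Hz

Step 2 — DFT bin spacing:
df = fs / N = 154884.0 / 1024 = 151.2539 Hz

151.2539 Hz


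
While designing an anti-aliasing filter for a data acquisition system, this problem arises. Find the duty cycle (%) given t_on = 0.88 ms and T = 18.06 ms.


Duty cycle as a percentage:
DC = (t_on / T) * 100
   = (0.88 / 18.06) * 100
   = 0.048726 * 100
   = 4.87 %

4.87 %


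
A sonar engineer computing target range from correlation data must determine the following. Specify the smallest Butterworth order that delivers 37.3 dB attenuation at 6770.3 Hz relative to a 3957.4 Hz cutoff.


Butterworth filter order formula:
n = log10(10^(A/10) - 1) / (2 * log10(f_stop/f_pass))
10^(37.3/10) - 1 = 5369.318
f_stop/f_pass = 6770.3 / 3957.4 = 1.7108
n = 7.9973 -> ceil = 8

8


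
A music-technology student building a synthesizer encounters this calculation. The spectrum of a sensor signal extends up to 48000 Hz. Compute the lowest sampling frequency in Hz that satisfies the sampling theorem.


The Nyquist rate is twice the maximum frequency component.
fs_min = 2 * fmax
      = 2 * 48000
      = 96000 Hz

96000


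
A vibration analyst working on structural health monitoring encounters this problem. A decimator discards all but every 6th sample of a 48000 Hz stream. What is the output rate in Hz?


Decimation reduces the sample rate:
fs_out = fs_in / M
       = 48000 / 6
       = 8000.0 Hz

8000.0 Hz


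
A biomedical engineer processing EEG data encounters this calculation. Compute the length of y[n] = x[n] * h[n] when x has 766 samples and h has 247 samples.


Linear convolution output length:
L = N + M - 1
  = 766 + 247 - 1
  = 1012 samples

1012


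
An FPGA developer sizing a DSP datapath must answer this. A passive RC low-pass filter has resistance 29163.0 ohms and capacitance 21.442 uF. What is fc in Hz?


Cutoff frequency of a first-order RC filter:
fc = 1 / (2 * pi * R * C)
C = 21.442 uF = 2.1442e-05 F
fc = 1 / (2 * pi * 29163.0 * 2.1442e-05)
   = 1 / 3.9289577430149
   = 0.25452 Hz

0.25452 Hz


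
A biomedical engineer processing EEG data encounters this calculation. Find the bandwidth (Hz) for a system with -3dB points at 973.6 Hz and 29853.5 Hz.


Bandwidth is the difference of -3dB frequencies:
BW = f_high - f_low
   = 29853.5 - 973.6
   = 28879.9 Hz

28879.9 Hz


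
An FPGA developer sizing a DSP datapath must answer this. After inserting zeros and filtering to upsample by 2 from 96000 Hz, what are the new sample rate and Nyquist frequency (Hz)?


Step 1 — output sample rate after interpolation by L:
fs_out = L * fs_in = 2 * 96000 = 192000 Hz

Step 2 — Nyquist frequency of the output stream:
f_Nyq = fs_out / 2 = 192000 / 2 = 96000.0 Hz

fs_out = 192000 Hz; f_Nyquist = 96000.0 Hz


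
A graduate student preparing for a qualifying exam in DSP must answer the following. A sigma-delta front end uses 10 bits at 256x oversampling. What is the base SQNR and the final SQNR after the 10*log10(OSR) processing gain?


Step 1 — baseline SQNR at Nyquist:
SQNR_base = 6.02*N + 1.76
          = 6.02*10 + 1.76
          = 61.96 dB

Step 2 — oversampling processing gain:
G = 10*log10(OSR) = 10*log10(256) = 24.08 dB

Step 3 — total:
SQNR_total = 61.96 + 24.08 = 86.04 dB

Base SQNR = 61.96 dB; oversampled SQNR = 86.04 dB


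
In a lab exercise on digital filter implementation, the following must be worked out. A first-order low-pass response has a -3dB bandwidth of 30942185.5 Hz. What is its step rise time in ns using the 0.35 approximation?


Rise time from bandwidth relationship:
tr = 0.35 / BW
   = 0.35 / 30942185.5
   = 1.131141819e-08 s
   = 11.3114 ns

11.3114 ns


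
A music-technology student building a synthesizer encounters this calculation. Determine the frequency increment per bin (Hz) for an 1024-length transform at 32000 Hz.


DFT frequency resolution:
df = fs / N
   = 32000 / 1024
   = 31.25 Hz

31.25 Hz


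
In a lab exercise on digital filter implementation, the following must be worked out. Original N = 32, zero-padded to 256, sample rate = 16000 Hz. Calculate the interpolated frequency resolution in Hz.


Frequency resolution after zero-padding:
N_padded = 32 * 8 = 256
df = fs / N_padded
   = 16000 / 256
   = 62.5 Hz

62.5 Hz


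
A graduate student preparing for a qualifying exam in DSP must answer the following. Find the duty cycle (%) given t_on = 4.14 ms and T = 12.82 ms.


Duty cycle as a percentage:
DC = (t_on / T) * 100
   = (4.14 / 12.82) * 100
   = 0.322933 * 100
   = 32.29 %

32.29 %


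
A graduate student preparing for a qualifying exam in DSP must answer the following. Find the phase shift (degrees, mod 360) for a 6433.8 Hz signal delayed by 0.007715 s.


Phase shift from frequency and time delay:
phi = 360 * f * t_delay
    = 360 * 6433.8 * 0.007715
    = 17869.24 degrees
    mod 360 = 229.24 degrees

229.24 degrees


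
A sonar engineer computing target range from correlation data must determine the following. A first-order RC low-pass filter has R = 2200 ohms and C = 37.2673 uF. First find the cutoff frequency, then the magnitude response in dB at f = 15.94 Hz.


Step 1 — cutoff frequency:
fc = 1 / (2*pi*R*C)
C = 37.2673 uF = 3.72673e-05 F
fc = 1 / (2*pi*2200*3.72673e-05)
   = 1.9412 Hz

Step 2 — magnitude at f = 15.94 Hz:
|H(f)| = 1 / sqrt(1 + (f/fc)^2)
f/fc = 15.94 / 1.9412 = 8.211416
|H| = 1 / sqrt(1 + 67.427353) = 0.1208885
|H|_dB = 20*log10(0.1208885) = -18.35 dB

fc = 1.9412 Hz; |H(15.94 Hz)| = -18.35 dB


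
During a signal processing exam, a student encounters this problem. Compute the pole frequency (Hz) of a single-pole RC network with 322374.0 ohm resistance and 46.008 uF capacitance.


Cutoff frequency of a first-order RC filter:
fc = 1 / (2 * pi * R * C)
C = 46.008 uF = 4.6008e-05 F
fc = 1 / (2 * pi * 322374.0 * 4.6008e-05)
   = 1 / 93.19084097461
   = 0.010731 Hz

0.010731 Hz


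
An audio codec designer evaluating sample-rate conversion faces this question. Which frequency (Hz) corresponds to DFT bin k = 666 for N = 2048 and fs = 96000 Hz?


Frequency of DFT bin k:
f_k = k * fs / N
    = 666 * 96000 / 2048
    = 63936000 / 2048
    = 31218.75 Hz

31218.75 Hz


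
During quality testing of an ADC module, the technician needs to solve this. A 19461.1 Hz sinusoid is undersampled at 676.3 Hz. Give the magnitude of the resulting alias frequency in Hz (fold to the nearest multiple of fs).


Compute the nearest integer multiple of fs to the signal:
n = round(19461.1 / 676.3) = 29
f_alias = |19461.1 - 29 * 676.3|
        = |19461.1 - 19612.7|
        = 151.6 Hz

151.6


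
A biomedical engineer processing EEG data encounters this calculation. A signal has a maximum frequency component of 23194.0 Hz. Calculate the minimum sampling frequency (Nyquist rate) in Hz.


The Nyquist rate is twice the maximum frequency component.
fs_min = 2 * fmax
      = 2 * 23194.0
      = 46388.0 Hz

46388.0


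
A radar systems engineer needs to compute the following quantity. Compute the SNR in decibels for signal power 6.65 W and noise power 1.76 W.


SNR in decibels:
SNR = 10 * log10(Ps / Pn)
    = 10 * log10(6.65 / 1.76)
    = 10 * log10(3.7784)
    = 10 * 0.5773
    = 5.77 dB

5.77 dB


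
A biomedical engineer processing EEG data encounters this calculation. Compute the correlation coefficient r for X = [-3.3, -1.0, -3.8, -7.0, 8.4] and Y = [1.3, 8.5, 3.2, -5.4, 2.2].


Pearson correlation coefficient (population):
r = cov(X,Y) / (std(X) * std(Y))
Mean X = -1.34, Mean Y = 1.96
Cov(X,Y) = 8.8924
Std(X) = 5.23282, Std(Y) = 4.44909
r = 0.382

0.382


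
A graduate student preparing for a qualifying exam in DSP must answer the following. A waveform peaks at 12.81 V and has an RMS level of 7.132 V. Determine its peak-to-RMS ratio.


Crest factor is the ratio of peak to RMS:
CF = V_peak / V_rms
   = 12.81 / 7.132
   = 1.7961

1.7961


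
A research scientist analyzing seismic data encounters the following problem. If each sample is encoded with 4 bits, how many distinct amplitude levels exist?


Number of quantization levels = 2^N
= 2^4
= 16

16


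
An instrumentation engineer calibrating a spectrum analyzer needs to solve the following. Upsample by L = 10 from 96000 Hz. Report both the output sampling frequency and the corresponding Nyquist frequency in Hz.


Step 1 — output sample rate after interpolation by L:
fs_out = L * fs_in = 10 * 96000 = 960000 Hz

Step 2 — Nyquist frequency of the output stream:
f_Nyq = fs_out / 2 = 960000 / 2 = 480000.0 Hz

fs_out = 960000 Hz; f_Nyquist = 480000.0 Hz


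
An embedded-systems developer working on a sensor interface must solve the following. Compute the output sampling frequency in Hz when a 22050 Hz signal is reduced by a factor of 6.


Decimation reduces the sample rate:
fs_out = fs_in / M
       = 22050 / 6
       = 3675.0 Hz

3675.0 Hz


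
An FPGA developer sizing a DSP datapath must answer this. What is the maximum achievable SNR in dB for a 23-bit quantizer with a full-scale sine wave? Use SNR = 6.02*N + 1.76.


Theoretical SNR for a full-scale sinusoid:
SNR = 6.02 * N + 1.76
    = 6.02 * 23 + 1.76
    = 138.46 + 1.76
    = 140.22 dB

140.22 dB


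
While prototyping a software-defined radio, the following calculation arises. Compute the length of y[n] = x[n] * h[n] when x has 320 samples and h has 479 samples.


Linear convolution output length:
L = N + M - 1
  = 320 + 479 - 1
  = 798 samples

798


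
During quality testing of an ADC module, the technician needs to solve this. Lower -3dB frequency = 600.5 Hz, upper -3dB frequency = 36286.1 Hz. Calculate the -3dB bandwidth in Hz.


Bandwidth is the difference of -3dB frequencies:
BW = f_high - f_low
   = 36286.1 - 600.5
   = 35685.6 Hz

35685.6 Hz


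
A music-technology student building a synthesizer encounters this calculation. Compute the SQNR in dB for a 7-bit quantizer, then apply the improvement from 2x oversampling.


Step 1 — baseline SQNR at Nyquist:
SQNR_base = 6.02*N + 1.76
          = 6.02*7 + 1.76
          = 43.9 dB

Step 2 — oversampling processing gain:
G = 10*log10(OSR) = 10*log10(2) = 3.01 dB

Step 3 — total:
SQNR_total = 43.9 + 3.01 = 46.91 dB

Base SQNR = 43.9 dB; oversampled SQNR = 46.91 dB


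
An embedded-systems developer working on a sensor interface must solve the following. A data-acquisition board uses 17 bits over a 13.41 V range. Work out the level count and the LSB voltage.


Step 1 — number of quantization levels:
L = 2^N = 2^17 = 131072

Step 2 — LSB step size:
delta = Vfs / L
      = 13.41 / 131072
      = 0.00010231 V

Levels = 131072; step size = 0.00010231 V


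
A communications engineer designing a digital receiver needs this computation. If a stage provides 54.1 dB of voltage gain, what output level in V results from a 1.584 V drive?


Output voltage from dB gain:
V_out = V_in * 10^(gain_dB / 20)
      = 1.584 * 10^(54.1 / 20)
      = 1.584 * 506.990708
      = 803.0733 V

803.0733 V


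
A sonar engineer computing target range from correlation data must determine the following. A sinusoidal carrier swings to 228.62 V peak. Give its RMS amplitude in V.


RMS voltage for a sinusoidal waveform:
V_rms = V_peak / sqrt(2)
      = 228.62 / 1.414214
      = 161.659 V

161.659 V


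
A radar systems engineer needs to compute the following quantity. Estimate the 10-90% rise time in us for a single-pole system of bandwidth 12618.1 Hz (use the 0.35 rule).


Rise time from bandwidth relationship:
tr = 0.35 / BW
   = 0.35 / 12618.1
   = 2.773793202e-05 s
   = 27.7379 us

27.7379 us


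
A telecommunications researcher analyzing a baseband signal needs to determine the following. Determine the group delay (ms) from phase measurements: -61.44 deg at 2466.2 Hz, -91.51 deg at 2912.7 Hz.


Group delay from phase difference:
tau = -d(phi)/d(omega)
d(phi) = -30.07 deg = -0.524821 rad
d(omega) = 2*pi*(2912.7 - 2466.2) = 2805.4422 rad/s
tau = -(-0.524821) / 2805.4422
    = 0.1871 ms

0.1871 ms


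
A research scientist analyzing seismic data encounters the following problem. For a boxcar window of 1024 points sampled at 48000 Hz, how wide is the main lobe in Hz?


Main lobe width for a rectangular window:
Width = 2 * fs / N
      = 2 * 48000 / 1024
      = 96000 / 1024
      = 93.75 Hz

93.75 Hz


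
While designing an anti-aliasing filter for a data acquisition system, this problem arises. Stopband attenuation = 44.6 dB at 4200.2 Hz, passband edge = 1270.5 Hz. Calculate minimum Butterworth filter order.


Butterworth filter order formula:
n = log10(10^(A/10) - 1) / (2 * log10(f_stop/f_pass))
10^(44.6/10) - 1 = 28839.315
f_stop/f_pass = 4200.2 / 1270.5 = 3.3059
n = 4.2943 -> ceil = 5

5


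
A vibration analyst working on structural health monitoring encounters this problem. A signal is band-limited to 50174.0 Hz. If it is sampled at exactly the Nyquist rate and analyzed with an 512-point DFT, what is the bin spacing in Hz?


Step 1 — Nyquist sampling rate:
fs = 2 * fmax = 2 * 50174.0 = 100348.0 Hz

Step 2 — DFT bin spacing:
df = fs / N = 100348.0 / 512 = 195.9922 Hz

195.9922 Hz


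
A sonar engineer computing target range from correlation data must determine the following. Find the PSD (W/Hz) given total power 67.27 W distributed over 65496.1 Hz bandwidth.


Power spectral density:
PSD = P / BW
    = 67.27 / 65496.1
    = 0.00102708 W/Hz

0.00102708 W/Hz


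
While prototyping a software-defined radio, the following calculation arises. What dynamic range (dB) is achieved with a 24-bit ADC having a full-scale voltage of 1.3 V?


Dynamic range from full-scale to LSB:
V_min = V_max / 2^bits = 1.3 / 2^24
DR = 20 * log10(V_max / V_min)
   = 20 * log10(2^24)
   = 20 * 24 * log10(2)
   = 144.49 dB

144.49 dB


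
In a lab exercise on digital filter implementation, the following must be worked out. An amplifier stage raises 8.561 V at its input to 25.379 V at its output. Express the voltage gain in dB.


Voltage gain in dB:
G = 20 * log10(Vout / Vin)
  = 20 * log10(25.379 / 8.561)
  = 20 * log10(2.96449)
  = 20 * 0.47195
  = 9.44 dB

9.44 dB


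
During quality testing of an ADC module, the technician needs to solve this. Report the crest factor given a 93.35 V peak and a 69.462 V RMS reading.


Crest factor is the ratio of peak to RMS:
CF = V_peak / V_rms
   = 93.35 / 69.462
   = 1.3439

1.3439


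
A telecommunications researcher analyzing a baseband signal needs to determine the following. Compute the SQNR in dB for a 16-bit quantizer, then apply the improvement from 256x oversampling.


Step 1 — baseline SQNR at Nyquist:
SQNR_base = 6.02*N + 1.76
          = 6.02*16 + 1.76
          = 98.08 dB

Step 2 — oversampling processing gain:
G = 10*log10(OSR) = 10*log10(256) = 24.08 dB

Step 3 — total:
SQNR_total = 98.08 + 24.08 = 122.16 dB

Base SQNR = 98.08 dB; oversampled SQNR = 122.16 dB


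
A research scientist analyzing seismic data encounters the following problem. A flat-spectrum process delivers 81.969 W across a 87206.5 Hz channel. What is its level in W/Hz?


Power spectral density:
PSD = P / BW
    = 81.969 / 87206.5
    = 0.00093994 W/Hz

0.00093994 W/Hz


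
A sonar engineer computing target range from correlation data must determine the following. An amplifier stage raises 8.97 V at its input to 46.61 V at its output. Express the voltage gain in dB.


Voltage gain in dB:
G = 20 * log10(Vout / Vin)
  = 20 * log10(46.61 / 8.97)
  = 20 * log10(5.19621)
  = 20 * 0.715687
  = 14.31 dB

14.31 dB


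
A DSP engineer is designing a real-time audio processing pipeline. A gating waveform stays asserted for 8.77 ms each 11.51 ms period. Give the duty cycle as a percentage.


Duty cycle as a percentage:
DC = (t_on / T) * 100
   = (8.77 / 11.51) * 100
   = 0.761946 * 100
   = 76.19 %

76.19 %


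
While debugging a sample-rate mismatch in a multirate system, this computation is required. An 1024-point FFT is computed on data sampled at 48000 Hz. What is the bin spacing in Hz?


DFT frequency resolution:
df = fs / N
   = 48000 / 1024
   = 46.875 Hz

46.875 Hz


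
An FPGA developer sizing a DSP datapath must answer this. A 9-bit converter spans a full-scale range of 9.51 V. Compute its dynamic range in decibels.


Dynamic range from full-scale to LSB:
V_min = V_max / 2^bits = 9.51 / 2^9
DR = 20 * log10(V_max / V_min)
   = 20 * log10(2^9)
   = 20 * 9 * log10(2)
   = 54.19 dB

54.19 dB


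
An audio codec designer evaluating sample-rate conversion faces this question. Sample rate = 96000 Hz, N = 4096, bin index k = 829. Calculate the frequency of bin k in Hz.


Frequency of DFT bin k:
f_k = k * fs / N
    = 829 * 96000 / 4096
    = 79584000 / 4096
    = 19429.688 Hz

19429.688 Hz


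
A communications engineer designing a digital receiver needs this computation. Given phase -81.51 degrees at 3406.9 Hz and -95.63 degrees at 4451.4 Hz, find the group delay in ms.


Group delay from phase difference:
tau = -d(phi)/d(omega)
d(phi) = -14.12 deg = -0.24644 rad
d(omega) = 2*pi*(4451.4 - 3406.9) = 6562.7871 rad/s
tau = -(-0.24644) / 6562.7871
    = 0.0376 ms

0.0376 ms


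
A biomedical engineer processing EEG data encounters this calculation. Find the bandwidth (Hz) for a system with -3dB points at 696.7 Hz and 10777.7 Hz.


Bandwidth is the difference of -3dB frequencies:
BW = f_high - f_low
   = 10777.7 - 696.7
   = 10081.0 Hz

10081.0 Hz


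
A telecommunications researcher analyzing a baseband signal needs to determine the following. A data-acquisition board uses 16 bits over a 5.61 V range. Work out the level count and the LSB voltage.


Step 1 — number of quantization levels:
L = 2^N = 2^16 = 65536

Step 2 — LSB step size:
delta = Vfs / L
      = 5.61 / 65536
      = 8.56e-05 V

Levels = 65536; step size = 8.56e-05 V


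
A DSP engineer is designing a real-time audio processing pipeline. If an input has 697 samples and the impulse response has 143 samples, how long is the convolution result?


Linear convolution output length:
L = N + M - 1
  = 697 + 143 - 1
  = 839 samples

839


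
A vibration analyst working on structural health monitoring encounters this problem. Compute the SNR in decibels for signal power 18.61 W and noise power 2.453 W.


SNR in decibels:
SNR = 10 * log10(Ps / Pn)
    = 10 * log10(18.61 / 2.453)
    = 10 * log10(7.5866)
    = 10 * 0.88
    = 8.8 dB

8.8 dB


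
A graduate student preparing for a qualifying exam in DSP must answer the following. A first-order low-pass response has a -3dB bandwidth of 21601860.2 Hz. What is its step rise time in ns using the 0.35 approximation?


Rise time from bandwidth relationship:
tr = 0.35 / BW
   = 0.35 / 21601860.2
   = 1.620230835e-08 s
   = 16.2023 ns

16.2023 ns


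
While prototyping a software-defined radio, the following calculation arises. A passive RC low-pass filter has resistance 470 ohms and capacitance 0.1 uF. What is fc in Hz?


Cutoff frequency of a first-order RC filter:
fc = 1 / (2 * pi * R * C)
C = 0.1 uF = 1e-07 F
fc = 1 / (2 * pi * 470 * 1e-07)
   = 1 / 0.00029530970943744
   = 3386.275385 Hz

3386.275385 Hz


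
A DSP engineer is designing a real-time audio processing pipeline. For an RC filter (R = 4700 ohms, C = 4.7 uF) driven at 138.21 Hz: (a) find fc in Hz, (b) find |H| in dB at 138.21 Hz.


Step 1 — cutoff frequency:
fc = 1 / (2*pi*R*C)
C = 4.7 uF = 4.7e-06 F
fc = 1 / (2*pi*4700*4.7e-06)
   = 7.20484 Hz

Step 2 — magnitude at f = 138.21 Hz:
|H(f)| = 1 / sqrt(1 + (f/fc)^2)
f/fc = 138.21 / 7.20484 = 19.182938
|H| = 1 / sqrt(1 + 367.98511) = 0.052059
|H|_dB = 20*log10(0.052059) = -25.67 dB

fc = 7.20484 Hz; |H(138.21 Hz)| = -25.67 dB


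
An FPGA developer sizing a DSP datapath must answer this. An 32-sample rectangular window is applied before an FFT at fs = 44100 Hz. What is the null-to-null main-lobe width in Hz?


Main lobe width for a rectangular window:
Width = 2 * fs / N
      = 2 * 44100 / 32
      = 88200 / 32
      = 2756.25 Hz

2756.25 Hz


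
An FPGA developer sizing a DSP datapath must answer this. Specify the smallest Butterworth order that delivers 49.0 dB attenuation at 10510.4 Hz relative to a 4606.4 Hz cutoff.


Butterworth filter order formula:
n = log10(10^(A/10) - 1) / (2 * log10(f_stop/f_pass))
10^(49.0/10) - 1 = 79431.8235
f_stop/f_pass = 10510.4 / 4606.4 = 2.2817
n = 6.8386 -> ceil = 7

7


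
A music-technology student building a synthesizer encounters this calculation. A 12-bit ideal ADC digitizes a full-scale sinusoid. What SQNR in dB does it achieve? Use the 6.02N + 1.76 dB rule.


Theoretical SNR for a full-scale sinusoid:
SNR = 6.02 * N + 1.76
    = 6.02 * 12 + 1.76
    = 72.24 + 1.76
    = 74.0 dB

74.0 dB


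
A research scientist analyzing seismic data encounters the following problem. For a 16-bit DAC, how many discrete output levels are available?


Number of quantization levels = 2^N
= 2^16
= 65536

65536


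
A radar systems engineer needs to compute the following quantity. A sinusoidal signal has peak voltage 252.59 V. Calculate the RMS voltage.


RMS voltage for a sinusoidal waveform:
V_rms = V_peak / sqrt(2)
      = 252.59 / 1.414214
      = 178.608 V

178.608 V


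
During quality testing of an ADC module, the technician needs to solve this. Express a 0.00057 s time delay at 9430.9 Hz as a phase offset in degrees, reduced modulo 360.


Phase shift from frequency and time delay:
phi = 360 * f * t_delay
    = 360 * 9430.9 * 0.00057
    = 1935.22 degrees
    mod 360 = 135.22 degrees

135.22 degrees


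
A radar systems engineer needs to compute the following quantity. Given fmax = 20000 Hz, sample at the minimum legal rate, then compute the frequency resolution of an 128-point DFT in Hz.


Step 1 — Nyquist sampling rate:
fs = 2 * fmax = 2 * 20000 = 40000 Hz

Step 2 — DFT bin spacing:
df = fs / N = 40000 / 128 = 312.5 Hz

312.5 Hz


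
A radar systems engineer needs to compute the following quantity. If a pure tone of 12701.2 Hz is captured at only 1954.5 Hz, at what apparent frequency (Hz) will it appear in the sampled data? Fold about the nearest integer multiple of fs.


Compute the nearest integer multiple of fs to the signal:
n = round(12701.2 / 1954.5) = 6
f_alias = |12701.2 - 6 * 1954.5|
        = |12701.2 - 11727.0|
        = 974.2 Hz

974.2


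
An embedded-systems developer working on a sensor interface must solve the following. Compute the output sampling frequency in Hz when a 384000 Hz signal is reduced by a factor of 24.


Decimation reduces the sample rate:
fs_out = fs_in / M
       = 384000 / 24
       = 16000.0 Hz

16000.0 Hz


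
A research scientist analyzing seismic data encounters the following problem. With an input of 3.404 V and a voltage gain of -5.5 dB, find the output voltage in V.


Output voltage from dB gain:
V_out = V_in * 10^(gain_dB / 20)
      = 3.404 * 10^(-5.5 / 20)
      = 3.404 * 0.530884
      = 1.8071 V

1.8071 V


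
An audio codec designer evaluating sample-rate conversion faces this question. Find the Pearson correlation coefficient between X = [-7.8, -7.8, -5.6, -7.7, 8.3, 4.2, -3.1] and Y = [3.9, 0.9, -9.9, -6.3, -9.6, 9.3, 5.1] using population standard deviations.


Pearson correlation coefficient (population):
r = cov(X,Y) / (std(X) * std(Y))
Mean X = -2.7857, Mean Y = -0.9429
Cov(X,Y) = -1.186531
Std(X) = 6.025524, Std(Y) = 7.092825
r = -0.0278

-0.0278


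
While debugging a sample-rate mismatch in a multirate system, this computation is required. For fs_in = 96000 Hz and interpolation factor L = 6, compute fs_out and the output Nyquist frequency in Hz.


Step 1 — output sample rate after interpolation by L:
fs_out = L * fs_in = 6 * 96000 = 576000 Hz

Step 2 — Nyquist frequency of the output stream:
f_Nyq = fs_out / 2 = 576000 / 2 = 288000.0 Hz

fs_out = 576000 Hz; f_Nyquist = 288000.0 Hz


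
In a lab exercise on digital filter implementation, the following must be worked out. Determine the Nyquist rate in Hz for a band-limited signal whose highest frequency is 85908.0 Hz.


The Nyquist rate is twice the maximum frequency component.
fs_min = 2 * fmax
      = 2 * 85908.0
      = 171816.0 Hz

171816.0


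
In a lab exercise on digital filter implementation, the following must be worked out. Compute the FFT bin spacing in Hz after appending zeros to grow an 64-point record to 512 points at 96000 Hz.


Frequency resolution after zero-padding:
N_padded = 64 * 8 = 512
df = fs / N_padded
   = 96000 / 512
   = 187.5 Hz

187.5 Hz


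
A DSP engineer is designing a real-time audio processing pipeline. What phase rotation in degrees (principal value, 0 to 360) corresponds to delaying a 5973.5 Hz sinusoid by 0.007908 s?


Phase shift from frequency and time delay:
phi = 360 * f * t_delay
    = 360 * 5973.5 * 0.007908
    = 17005.84 degrees
    mod 360 = 85.84 degrees

85.84 degrees


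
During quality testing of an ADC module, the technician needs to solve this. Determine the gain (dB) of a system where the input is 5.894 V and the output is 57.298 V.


Voltage gain in dB:
G = 20 * log10(Vout / Vin)
  = 20 * log10(57.298 / 5.894)
  = 20 * log10(9.721412)
  = 20 * 0.987729
  = 19.75 dB

19.75 dB


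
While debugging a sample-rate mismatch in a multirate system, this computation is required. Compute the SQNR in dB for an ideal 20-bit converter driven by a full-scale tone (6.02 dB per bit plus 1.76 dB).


Theoretical SNR for a full-scale sinusoid:
SNR = 6.02 * N + 1.76
    = 6.02 * 20 + 1.76
    = 120.4 + 1.76
    = 122.16 dB

122.16 dB


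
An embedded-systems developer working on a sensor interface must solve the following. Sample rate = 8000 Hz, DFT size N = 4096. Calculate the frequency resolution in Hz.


DFT frequency resolution:
df = fs / N
   = 8000 / 4096
   = 1.9531 Hz

1.9531 Hz


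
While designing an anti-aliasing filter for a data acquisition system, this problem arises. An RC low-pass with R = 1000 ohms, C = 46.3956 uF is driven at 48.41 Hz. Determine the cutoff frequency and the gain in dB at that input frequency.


Step 1 — cutoff frequency:
fc = 1 / (2*pi*R*C)
C = 46.3956 uF = 4.63956e-05 F
fc = 1 / (2*pi*1000*4.63956e-05)
   = 3.43039 Hz

Step 2 — magnitude at f = 48.41 Hz:
|H(f)| = 1 / sqrt(1 + (f/fc)^2)
f/fc = 48.41 / 3.43039 = 14.112098
|H| = 1 / sqrt(1 + 199.15131) = 0.0706839
|H|_dB = 20*log10(0.0706839) = -23.01 dB

fc = 3.43039 Hz; |H(48.41 Hz)| = -23.01 dB


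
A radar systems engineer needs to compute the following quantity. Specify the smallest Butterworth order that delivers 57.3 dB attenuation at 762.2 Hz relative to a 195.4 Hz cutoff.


Butterworth filter order formula:
n = log10(10^(A/10) - 1) / (2 * log10(f_stop/f_pass))
10^(57.3/10) - 1 = 537030.7964
f_stop/f_pass = 762.2 / 195.4 = 3.9007
n = 4.8465 -> ceil = 5

5


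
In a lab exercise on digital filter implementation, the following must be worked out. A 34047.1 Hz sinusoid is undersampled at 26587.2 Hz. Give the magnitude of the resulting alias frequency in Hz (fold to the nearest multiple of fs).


Compute the nearest integer multiple of fs to the signal:
n = round(34047.1 / 26587.2) = 1
f_alias = |34047.1 - 1 * 26587.2|
        = |34047.1 - 26587.2|
        = 7459.9 Hz

7459.9


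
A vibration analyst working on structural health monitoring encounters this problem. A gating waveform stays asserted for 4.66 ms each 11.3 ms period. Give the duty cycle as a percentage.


Duty cycle as a percentage:
DC = (t_on / T) * 100
   = (4.66 / 11.3) * 100
   = 0.412389 * 100
   = 41.24 %

41.24 %


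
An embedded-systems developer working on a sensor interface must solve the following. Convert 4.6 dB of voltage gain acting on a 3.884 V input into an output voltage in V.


Output voltage from dB gain:
V_out = V_in * 10^(gain_dB / 20)
      = 3.884 * 10^(4.6 / 20)
      = 3.884 * 1.698244
      = 6.596 V

6.596 V


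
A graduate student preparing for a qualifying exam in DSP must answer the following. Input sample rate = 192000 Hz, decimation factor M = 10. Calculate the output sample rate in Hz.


Decimation reduces the sample rate:
fs_out = fs_in / M
       = 192000 / 10
       = 19200.0 Hz

19200.0 Hz


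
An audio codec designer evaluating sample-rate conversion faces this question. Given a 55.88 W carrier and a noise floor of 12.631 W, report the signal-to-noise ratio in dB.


SNR in decibels:
SNR = 10 * log10(Ps / Pn)
    = 10 * log10(55.88 / 12.631)
    = 10 * log10(4.424)
    = 10 * 0.6458
    = 6.46 dB

6.46 dB


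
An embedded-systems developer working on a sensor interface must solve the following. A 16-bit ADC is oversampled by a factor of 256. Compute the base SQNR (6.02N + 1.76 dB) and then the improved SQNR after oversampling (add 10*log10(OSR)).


Step 1 — baseline SQNR at Nyquist:
SQNR_base = 6.02*N + 1.76
          = 6.02*16 + 1.76
          = 98.08 dB

Step 2 — oversampling processing gain:
G = 10*log10(OSR) = 10*log10(256) = 24.08 dB

Step 3 — total:
SQNR_total = 98.08 + 24.08 = 122.16 dB

Base SQNR = 98.08 dB; oversampled SQNR = 122.16 dB


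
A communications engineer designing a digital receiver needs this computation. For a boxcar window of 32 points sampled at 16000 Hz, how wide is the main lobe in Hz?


Main lobe width for a rectangular window:
Width = 2 * fs / N
      = 2 * 16000 / 32
      = 32000 / 32
      = 1000.0 Hz

1000.0 Hz


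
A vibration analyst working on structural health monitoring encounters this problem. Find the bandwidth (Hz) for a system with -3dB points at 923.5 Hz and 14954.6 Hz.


Bandwidth is the difference of -3dB frequencies:
BW = f_high - f_low
   = 14954.6 - 923.5
   = 14031.1 Hz

14031.1 Hz


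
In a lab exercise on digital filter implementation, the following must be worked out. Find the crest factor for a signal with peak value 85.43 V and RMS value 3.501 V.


Crest factor is the ratio of peak to RMS:
CF = V_peak / V_rms
   = 85.43 / 3.501
   = 24.4016

24.4016


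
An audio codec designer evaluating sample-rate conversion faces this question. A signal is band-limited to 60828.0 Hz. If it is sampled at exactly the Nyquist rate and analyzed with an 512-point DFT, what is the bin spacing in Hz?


Step 1 — Nyquist sampling rate:
fs = 2 * fmax = 2 * 60828.0 = 121656.0 Hz

Step 2 — DFT bin spacing:
df = fs / N = 121656.0 / 512 = 237.6094 Hz

237.6094 Hz


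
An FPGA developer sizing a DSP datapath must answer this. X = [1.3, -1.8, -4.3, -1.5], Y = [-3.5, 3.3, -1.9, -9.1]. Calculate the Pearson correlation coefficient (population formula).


Pearson correlation coefficient (population):
r = cov(X,Y) / (std(X) * std(Y))
Mean X = -1.575, Mean Y = -2.8
Cov(X,Y) = -1.5775
Std(X) = 1.984156, Std(Y) = 4.421538
r = -0.1798

-0.1798


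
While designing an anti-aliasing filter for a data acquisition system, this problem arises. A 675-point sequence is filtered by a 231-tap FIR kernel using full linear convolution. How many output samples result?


Linear convolution output length:
L = N + M - 1
  = 675 + 231 - 1
  = 905 samples

905


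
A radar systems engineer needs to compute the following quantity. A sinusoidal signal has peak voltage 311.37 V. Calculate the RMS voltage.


RMS voltage for a sinusoidal waveform:
V_rms = V_peak / sqrt(2)
      = 311.37 / 1.414214
      = 220.172 V

220.172 V


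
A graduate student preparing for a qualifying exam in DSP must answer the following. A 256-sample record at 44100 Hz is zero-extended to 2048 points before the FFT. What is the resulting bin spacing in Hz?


Frequency resolution after zero-padding:
N_padded = 256 * 8 = 2048
df = fs / N_padded
   = 44100 / 2048
   = 21.5332 Hz

21.5332 Hz


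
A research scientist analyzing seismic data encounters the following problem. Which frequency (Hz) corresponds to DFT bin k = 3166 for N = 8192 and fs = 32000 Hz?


Frequency of DFT bin k:
f_k = k * fs / N
    = 3166 * 32000 / 8192
    = 101312000 / 8192
    = 12367.188 Hz

12367.188 Hz


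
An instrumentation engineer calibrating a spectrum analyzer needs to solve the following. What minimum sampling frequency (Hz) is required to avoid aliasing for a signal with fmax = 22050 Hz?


The Nyquist rate is twice the maximum frequency component.
fs_min = 2 * fmax
      = 2 * 22050
      = 44100 Hz

44100


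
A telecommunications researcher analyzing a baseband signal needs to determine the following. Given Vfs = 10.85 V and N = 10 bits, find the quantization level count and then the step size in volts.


Step 1 — number of quantization levels:
L = 2^N = 2^10 = 1024

Step 2 — LSB step size:
delta = Vfs / L
      = 10.85 / 1024
      = 0.0105957 V

Levels = 1024; step size = 0.0105957 V


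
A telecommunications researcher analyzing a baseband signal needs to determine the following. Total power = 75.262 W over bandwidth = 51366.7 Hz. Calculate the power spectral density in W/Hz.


Power spectral density:
PSD = P / BW
    = 75.262 / 51366.7
    = 0.00146519 W/Hz

0.00146519 W/Hz


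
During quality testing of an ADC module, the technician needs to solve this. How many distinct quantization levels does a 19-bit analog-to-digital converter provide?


Number of quantization levels = 2^N
= 2^19
= 524288

524288


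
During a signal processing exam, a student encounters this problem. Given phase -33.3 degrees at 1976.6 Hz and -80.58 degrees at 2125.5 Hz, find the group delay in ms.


Group delay from phase difference:
tau = -d(phi)/d(omega)
d(phi) = -47.28 deg = -0.825192 rad
d(omega) = 2*pi*(2125.5 - 1976.6) = 935.5663 rad/s
tau = -(-0.825192) / 935.5663
    = 0.882 ms

0.882 ms
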